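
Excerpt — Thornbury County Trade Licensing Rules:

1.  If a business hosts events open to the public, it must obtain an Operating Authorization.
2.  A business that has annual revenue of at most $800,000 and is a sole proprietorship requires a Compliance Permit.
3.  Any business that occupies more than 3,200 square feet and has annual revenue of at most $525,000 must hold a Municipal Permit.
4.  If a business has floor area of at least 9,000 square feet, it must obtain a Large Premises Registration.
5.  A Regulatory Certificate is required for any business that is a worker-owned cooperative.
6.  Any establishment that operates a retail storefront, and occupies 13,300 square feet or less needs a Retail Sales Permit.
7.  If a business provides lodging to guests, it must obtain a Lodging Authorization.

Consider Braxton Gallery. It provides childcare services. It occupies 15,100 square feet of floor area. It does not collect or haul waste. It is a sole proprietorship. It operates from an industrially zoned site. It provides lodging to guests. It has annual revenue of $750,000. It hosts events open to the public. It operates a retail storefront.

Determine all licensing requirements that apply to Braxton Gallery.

1. hosts events open to the public → Operating Authorization required.
2. revenue $750,000 ≤ $800,000; is a sole proprietorship → Compliance Permit required.
3. floor area 15,100 square feet > 3,200 square feet; revenue $750,000 > $525,000 → Municipal Permit not required.
4. floor area 15,100 square feet ≥ 9,000 square feet → Large Premises Registration required.
5. is a sole proprietorship (not: is a worker-owned cooperative) → Regulatory Certificate not required.
6. operates a retail storefront; floor area 15,100 square feet > 13,300 square feet → Retail Sales Permit not required.
7. provides lodging to guests → Lodging Authorization required.

Compliance Permit, Large Premises Registration, Lodging Authorization, Operating Authorization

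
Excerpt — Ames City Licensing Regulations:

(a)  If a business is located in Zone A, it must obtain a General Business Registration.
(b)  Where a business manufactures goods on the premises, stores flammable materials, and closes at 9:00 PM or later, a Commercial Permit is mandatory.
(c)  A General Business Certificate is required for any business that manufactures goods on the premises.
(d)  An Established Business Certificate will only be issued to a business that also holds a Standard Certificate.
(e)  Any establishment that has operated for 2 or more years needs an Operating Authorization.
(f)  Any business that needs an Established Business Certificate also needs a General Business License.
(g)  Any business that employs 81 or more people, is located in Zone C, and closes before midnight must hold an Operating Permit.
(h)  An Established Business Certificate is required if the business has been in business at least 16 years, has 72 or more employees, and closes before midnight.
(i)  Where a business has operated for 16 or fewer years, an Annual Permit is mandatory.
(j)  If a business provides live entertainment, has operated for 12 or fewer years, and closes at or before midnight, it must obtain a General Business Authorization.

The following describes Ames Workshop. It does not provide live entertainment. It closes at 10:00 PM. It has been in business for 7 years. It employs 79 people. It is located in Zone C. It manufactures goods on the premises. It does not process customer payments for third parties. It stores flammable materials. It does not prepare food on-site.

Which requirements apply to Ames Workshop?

Annual Permit, Commercial Permit, General Business Certificate, Operating Authorization

(a) is located in Zone C (not: is located in Zone A) → General Business Registration not required.
(b) manufactures goods on the premises; stores flammable materials; closes 10:00 PM, after 9:00 PM → Commercial Permit required.
(c) manufactures goods on the premises → General Business Certificate required.
(d) Established Business Certificate is not required → no effect.
(e) years in business 7 ≥ 2 → Operating Authorization required.
(f) Established Business Certificate is not required → no effect.
(g) employees 79 < 81; is located in Zone C; closes 10:00 PM, at/before midnight → Operating Permit not required.
(h) years in business 7 < 16; employees 79 ≥ 72; closes 10:00 PM, at/before midnight → Established Business Certificate not required.
(i) years in business 7 ≤ 16 → Annual Permit required.
(j) does not provide live entertainment; years in business 7 ≤ 12; closes 10:00 PM, at/before midnight → General Business Authorization not required.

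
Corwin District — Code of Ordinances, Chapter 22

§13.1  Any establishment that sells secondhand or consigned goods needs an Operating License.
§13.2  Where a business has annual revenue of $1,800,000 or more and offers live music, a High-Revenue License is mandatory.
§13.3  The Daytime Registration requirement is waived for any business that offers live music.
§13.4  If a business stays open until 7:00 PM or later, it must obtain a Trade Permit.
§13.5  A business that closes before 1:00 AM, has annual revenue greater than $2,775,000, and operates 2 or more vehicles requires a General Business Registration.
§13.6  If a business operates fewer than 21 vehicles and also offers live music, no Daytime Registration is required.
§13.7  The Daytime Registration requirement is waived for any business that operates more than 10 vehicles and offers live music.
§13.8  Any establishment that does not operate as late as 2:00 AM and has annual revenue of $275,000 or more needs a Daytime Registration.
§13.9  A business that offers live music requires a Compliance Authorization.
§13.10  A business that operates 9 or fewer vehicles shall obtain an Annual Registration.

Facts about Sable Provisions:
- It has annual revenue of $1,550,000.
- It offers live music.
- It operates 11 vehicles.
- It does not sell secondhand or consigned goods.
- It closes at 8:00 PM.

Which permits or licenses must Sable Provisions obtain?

Compliance Authorization, Trade Permit

§13.1 does not sell secondhand or consigned goods → Operating License not required.
§13.2 revenue $1,550,000 < $1,800,000; offers live music → High-Revenue License not required.
§13.3 offers live music → exempt from Daytime Registration.
§13.4 closes 8:00 PM, after 7:00 PM → Trade Permit required.
§13.5 closes 8:00 PM, at/before 1:00 AM; revenue $1,550,000 ≤ $2,775,000; vehicles 11 ≥ 2 → General Business Registration not required.
§13.6 vehicles 11 < 21; offers live music → exempt from Daytime Registration.
§13.7 vehicles 11 > 10; offers live music → exempt from Daytime Registration.
§13.8 closes 8:00 PM, at/before 2:00 AM; revenue $1,550,000 ≥ $275,000 → Daytime Registration required.
§13.9 offers live music → Compliance Authorization required.
§13.10 vehicles 11 > 9 → Annual Registration not required.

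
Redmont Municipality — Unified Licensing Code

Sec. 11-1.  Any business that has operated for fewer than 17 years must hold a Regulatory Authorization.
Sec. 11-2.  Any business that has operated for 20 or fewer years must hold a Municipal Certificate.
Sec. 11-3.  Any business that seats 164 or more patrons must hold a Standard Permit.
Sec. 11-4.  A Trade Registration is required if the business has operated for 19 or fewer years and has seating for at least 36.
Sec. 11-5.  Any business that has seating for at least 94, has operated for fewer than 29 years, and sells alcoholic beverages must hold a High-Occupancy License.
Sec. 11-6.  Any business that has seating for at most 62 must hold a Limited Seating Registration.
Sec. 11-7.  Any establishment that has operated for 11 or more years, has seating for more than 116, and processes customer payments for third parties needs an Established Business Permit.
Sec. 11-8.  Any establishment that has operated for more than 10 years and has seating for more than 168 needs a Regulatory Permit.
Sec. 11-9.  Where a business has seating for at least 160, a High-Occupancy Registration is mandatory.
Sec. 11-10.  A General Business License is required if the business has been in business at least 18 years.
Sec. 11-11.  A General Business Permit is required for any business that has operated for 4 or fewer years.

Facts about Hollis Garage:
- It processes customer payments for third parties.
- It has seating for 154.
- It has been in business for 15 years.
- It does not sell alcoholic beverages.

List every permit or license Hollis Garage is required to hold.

Established Business Permit, Municipal Certificate, Regulatory Authorization, Trade Registration

Sec. 11-1. years in business 15 < 17 → Regulatory Authorization required.
Sec. 11-2. years in business 15 ≤ 20 → Municipal Certificate required.
Sec. 11-3. seating 154 < 164 → Standard Permit not required.
Sec. 11-4. years in business 15 ≤ 19; seating 154 ≥ 36 → Trade Registration required.
Sec. 11-5. seating 154 ≥ 94; years in business 15 < 29; does not sell alcoholic beverages → High-Occupancy License not required.
Sec. 11-6. seating 154 > 62 → Limited Seating Registration not required.
Sec. 11-7. years in business 15 ≥ 11; seating 154 > 116; processes customer payments for third parties → Established Business Permit required.
Sec. 11-8. years in business 15 > 10; seating 154 ≤ 168 → Regulatory Permit not required.
Sec. 11-9. seating 154 < 160 → High-Occupancy Registration not required.
Sec. 11-10. years in business 15 < 18 → General Business License not required.
Sec. 11-11. years in business 15 > 4 → General Business Permit not required.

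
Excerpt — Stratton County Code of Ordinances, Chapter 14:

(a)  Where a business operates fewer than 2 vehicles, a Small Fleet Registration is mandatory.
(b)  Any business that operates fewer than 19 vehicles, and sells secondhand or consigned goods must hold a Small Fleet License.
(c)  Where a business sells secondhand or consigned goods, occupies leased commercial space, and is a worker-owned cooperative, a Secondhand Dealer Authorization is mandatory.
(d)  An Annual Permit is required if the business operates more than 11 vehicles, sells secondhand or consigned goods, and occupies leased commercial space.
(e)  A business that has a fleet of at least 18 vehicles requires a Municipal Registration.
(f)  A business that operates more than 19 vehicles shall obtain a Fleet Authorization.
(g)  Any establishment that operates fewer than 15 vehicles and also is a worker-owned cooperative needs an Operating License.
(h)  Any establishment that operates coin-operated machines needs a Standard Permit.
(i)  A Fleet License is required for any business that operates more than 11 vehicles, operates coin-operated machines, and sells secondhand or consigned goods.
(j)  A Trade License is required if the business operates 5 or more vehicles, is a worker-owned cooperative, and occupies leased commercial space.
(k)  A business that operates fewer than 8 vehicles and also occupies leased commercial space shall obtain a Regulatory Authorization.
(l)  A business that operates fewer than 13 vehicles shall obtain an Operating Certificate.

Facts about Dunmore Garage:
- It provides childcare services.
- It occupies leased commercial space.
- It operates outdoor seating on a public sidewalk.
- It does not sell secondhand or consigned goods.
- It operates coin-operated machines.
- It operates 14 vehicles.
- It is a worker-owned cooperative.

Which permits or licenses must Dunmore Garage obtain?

(a) vehicles 14 ≥ 2 → Small Fleet Registration not required.
(b) vehicles 14 < 19; does not sell secondhand or consigned goods → Small Fleet License not required.
(c) does not sell secondhand or consigned goods; occupies leased commercial space; is a worker-owned cooperative → Secondhand Dealer Authorization not required.
(d) vehicles 14 > 11; does not sell secondhand or consigned goods; occupies leased commercial space → Annual Permit not required.
(e) vehicles 14 < 18 → Municipal Registration not required.
(f) vehicles 14 ≤ 19 → Fleet Authorization not required.
(g) vehicles 14 < 15; is a worker-owned cooperative → Operating License required.
(h) operates coin-operated machines → Standard Permit required.
(i) vehicles 14 > 11; operates coin-operated machines; does not sell secondhand or consigned goods → Fleet License not required.
(j) vehicles 14 ≥ 5; is a worker-owned cooperative; occupies leased commercial space → Trade License required.
(k) vehicles 14 ≥ 8; occupies leased commercial space → Regulatory Authorization not required.
(l) vehicles 14 ≥ 13 → Operating Certificate not required.

Operating License, Standard Permit, Trade License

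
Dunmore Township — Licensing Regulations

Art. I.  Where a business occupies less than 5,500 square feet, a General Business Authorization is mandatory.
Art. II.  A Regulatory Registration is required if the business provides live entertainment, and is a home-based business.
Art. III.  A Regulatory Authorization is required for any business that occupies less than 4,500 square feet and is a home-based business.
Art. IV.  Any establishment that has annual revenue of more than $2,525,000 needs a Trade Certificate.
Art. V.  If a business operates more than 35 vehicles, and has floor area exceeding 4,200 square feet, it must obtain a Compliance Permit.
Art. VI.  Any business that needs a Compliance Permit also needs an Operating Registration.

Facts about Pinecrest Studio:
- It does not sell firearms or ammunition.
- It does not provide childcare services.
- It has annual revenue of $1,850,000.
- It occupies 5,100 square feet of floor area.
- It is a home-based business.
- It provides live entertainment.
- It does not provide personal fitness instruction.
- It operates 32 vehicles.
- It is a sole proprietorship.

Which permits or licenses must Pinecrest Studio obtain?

General Business Authorization, Regulatory Registration

Art. I. floor area 5,100 square feet < 5,500 square feet → General Business Authorization required.
Art. II. provides live entertainment; is a home-based business → Regulatory Registration required.
Art. III. floor area 5,100 square feet ≥ 4,500 square feet; is a home-based business → Regulatory Authorization not required.
Art. IV. revenue $1,850,000 ≤ $2,525,000 → Trade Certificate not required.
Art. V. vehicles 32 ≤ 35; floor area 5,100 square feet > 4,200 square feet → Compliance Permit not required.
Art. VI. Compliance Permit is not required → no effect.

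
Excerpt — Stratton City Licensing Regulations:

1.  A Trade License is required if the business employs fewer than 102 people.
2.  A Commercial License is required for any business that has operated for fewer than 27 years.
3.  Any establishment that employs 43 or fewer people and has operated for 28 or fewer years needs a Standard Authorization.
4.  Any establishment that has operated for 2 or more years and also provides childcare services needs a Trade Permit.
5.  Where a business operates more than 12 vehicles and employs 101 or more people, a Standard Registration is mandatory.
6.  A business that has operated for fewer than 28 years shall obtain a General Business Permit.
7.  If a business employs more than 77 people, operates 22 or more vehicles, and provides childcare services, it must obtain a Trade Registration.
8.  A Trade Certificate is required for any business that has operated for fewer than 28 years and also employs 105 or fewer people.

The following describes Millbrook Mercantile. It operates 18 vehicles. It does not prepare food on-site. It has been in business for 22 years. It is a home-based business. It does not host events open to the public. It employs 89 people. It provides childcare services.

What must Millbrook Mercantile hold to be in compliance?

1. employees 89 < 102 → Trade License required.
2. years in business 22 < 27 → Commercial License required.
3. employees 89 > 43; years in business 22 ≤ 28 → Standard Authorization not required.
4. years in business 22 ≥ 2; provides childcare services → Trade Permit required.
5. vehicles 18 > 12; employees 89 < 101 → Standard Registration not required.
6. years in business 22 < 28 → General Business Permit required.
7. employees 89 > 77; vehicles 18 < 22; provides childcare services → Trade Registration not required.
8. years in business 22 < 28; employees 89 ≤ 105 → Trade Certificate required.

Commercial License, General Business Permit, Trade Certificate, Trade License, Trade Permit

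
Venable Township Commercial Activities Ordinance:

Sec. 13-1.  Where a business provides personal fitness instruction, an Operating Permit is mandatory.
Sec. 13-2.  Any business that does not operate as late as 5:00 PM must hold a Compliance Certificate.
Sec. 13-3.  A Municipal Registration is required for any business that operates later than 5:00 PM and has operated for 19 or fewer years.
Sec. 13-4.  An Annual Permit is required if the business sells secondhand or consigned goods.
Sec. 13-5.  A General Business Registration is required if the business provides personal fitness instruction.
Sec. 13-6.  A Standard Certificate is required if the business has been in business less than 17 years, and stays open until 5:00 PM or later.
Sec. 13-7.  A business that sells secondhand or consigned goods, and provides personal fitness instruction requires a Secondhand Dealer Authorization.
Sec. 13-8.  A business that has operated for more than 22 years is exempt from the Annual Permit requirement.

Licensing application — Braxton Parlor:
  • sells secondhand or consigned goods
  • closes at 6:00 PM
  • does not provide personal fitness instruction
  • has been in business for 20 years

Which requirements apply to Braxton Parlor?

Sec. 13-1. does not provide personal fitness instruction → Operating Permit not required.
Sec. 13-2. closes 6:00 PM, after 5:00 PM → Compliance Certificate not required.
Sec. 13-3. closes 6:00 PM, after 5:00 PM; years in business 20 > 19 → Municipal Registration not required.
Sec. 13-4. sells secondhand or consigned goods → Annual Permit required.
Sec. 13-5. does not provide personal fitness instruction → General Business Registration not required.
Sec. 13-6. years in business 20 ≥ 17; closes 6:00 PM, after 5:00 PM → Standard Certificate not required.
Sec. 13-7. sells secondhand or consigned goods; does not provide personal fitness instruction → Secondhand Dealer Authorization not required.
Sec. 13-8. years in business 20 ≤ 22 → Annual Permit exemption does not apply.

Annual Permit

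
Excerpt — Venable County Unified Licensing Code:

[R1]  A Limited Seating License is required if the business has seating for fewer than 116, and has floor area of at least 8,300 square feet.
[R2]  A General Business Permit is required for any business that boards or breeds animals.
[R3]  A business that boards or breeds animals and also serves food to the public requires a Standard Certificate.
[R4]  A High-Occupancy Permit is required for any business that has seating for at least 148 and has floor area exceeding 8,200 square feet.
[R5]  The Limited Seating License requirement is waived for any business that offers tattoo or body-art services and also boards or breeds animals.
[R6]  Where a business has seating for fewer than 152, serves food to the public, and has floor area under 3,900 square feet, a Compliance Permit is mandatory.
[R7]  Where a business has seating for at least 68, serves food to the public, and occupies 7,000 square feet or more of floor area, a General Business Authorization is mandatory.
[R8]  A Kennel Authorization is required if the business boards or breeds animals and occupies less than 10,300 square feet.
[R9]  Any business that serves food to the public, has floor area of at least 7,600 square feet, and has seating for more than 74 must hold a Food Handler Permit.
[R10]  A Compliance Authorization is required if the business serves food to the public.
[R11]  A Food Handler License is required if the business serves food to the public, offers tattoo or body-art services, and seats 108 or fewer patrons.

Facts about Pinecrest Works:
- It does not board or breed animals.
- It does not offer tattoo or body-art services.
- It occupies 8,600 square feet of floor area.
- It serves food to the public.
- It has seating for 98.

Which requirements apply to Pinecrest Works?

[R1] seating 98 < 116; floor area 8,600 square feet ≥ 8,300 square feet → Limited Seating License required.
[R2] does not board or breed animals → General Business Permit not required.
[R3] does not board or breed animals; serves food to the public → Standard Certificate not required.
[R4] seating 98 < 148; floor area 8,600 square feet > 8,200 square feet → High-Occupancy Permit not required.
[R5] does not offer tattoo or body-art services; does not board or breed animals → Limited Seating License exemption does not apply.
[R6] seating 98 < 152; serves food to the public; floor area 8,600 square feet ≥ 3,900 square feet → Compliance Permit not required.
[R7] seating 98 ≥ 68; serves food to the public; floor area 8,600 square feet ≥ 7,000 square feet → General Business Authorization required.
[R8] does not board or breed animals; floor area 8,600 square feet < 10,300 square feet → Kennel Authorization not required.
[R9] serves food to the public; floor area 8,600 square feet ≥ 7,600 square feet; seating 98 > 74 → Food Handler Permit required.
[R10] serves food to the public → Compliance Authorization required.
[R11] serves food to the public; does not offer tattoo or body-art services; seating 98 ≤ 108 → Food Handler License not required.

Compliance Authorization, Food Handler Permit, General Business Authorization, Limited Seating License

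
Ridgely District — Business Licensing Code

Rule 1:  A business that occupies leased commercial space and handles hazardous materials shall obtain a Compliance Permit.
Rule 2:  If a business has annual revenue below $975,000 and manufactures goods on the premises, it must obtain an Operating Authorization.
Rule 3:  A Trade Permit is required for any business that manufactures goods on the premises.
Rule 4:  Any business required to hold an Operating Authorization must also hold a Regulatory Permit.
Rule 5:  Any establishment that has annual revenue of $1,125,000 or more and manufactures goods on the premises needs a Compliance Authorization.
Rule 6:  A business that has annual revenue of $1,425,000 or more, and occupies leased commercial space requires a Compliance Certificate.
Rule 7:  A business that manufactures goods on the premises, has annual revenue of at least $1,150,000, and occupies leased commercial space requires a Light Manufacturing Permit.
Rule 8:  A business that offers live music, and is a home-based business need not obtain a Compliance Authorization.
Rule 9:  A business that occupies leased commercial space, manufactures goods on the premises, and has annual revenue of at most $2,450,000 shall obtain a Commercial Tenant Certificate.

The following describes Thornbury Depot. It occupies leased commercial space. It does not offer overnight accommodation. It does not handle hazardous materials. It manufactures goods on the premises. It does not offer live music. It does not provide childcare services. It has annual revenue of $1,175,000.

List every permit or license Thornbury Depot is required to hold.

Commercial Tenant Certificate, Compliance Authorization, Light Manufacturing Permit, Trade Permit

Rule 1: occupies leased commercial space; does not handle hazardous materials → Compliance Permit not required.
Rule 2: revenue $1,175,000 ≥ $975,000; manufactures goods on the premises → Operating Authorization not required.
Rule 3: manufactures goods on the premises → Trade Permit required.
Rule 4: Operating Authorization is not required → no effect.
Rule 5: revenue $1,175,000 ≥ $1,125,000; manufactures goods on the premises → Compliance Authorization required.
Rule 6: revenue $1,175,000 < $1,425,000; occupies leased commercial space → Compliance Certificate not required.
Rule 7: manufactures goods on the premises; revenue $1,175,000 ≥ $1,150,000; occupies leased commercial space → Light Manufacturing Permit required.
Rule 8: does not offer live music; occupies leased commercial space (not: is a home-based business) → Compliance Authorization exemption does not apply.
Rule 9: occupies leased commercial space; manufactures goods on the premises; revenue $1,175,000 ≤ $2,450,000 → Commercial Tenant Certificate required.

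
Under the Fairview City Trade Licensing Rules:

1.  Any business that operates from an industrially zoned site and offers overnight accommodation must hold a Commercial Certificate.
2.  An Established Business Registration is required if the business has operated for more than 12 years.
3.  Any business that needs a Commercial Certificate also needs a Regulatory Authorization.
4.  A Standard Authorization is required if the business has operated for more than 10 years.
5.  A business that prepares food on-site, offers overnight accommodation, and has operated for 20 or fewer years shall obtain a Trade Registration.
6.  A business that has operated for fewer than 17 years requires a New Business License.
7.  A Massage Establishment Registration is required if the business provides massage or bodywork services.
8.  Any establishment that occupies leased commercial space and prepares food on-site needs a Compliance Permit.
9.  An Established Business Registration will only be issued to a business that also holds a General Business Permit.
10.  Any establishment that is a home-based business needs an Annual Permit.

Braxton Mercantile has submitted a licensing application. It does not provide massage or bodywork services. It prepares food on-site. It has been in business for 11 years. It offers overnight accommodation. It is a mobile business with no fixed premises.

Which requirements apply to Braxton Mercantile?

New Business License, Standard Authorization, Trade Registration

1. is a mobile business with no fixed premises (not: operates from an industrially zoned site); offers overnight accommodation → Commercial Certificate not required.
2. years in business 11 ≤ 12 → Established Business Registration not required.
3. Commercial Certificate is not required → no effect.
4. years in business 11 > 10 → Standard Authorization required.
5. prepares food on-site; offers overnight accommodation; years in business 11 ≤ 20 → Trade Registration required.
6. years in business 11 < 17 → New Business License required.
7. does not provide massage or bodywork services → Massage Establishment Registration not required.
8. is a mobile business with no fixed premises (not: occupies leased commercial space); prepares food on-site → Compliance Permit not required.
9. Established Business Registration is not required → no effect.
10. is a mobile business with no fixed premises (not: is a home-based business) → Annual Permit not required.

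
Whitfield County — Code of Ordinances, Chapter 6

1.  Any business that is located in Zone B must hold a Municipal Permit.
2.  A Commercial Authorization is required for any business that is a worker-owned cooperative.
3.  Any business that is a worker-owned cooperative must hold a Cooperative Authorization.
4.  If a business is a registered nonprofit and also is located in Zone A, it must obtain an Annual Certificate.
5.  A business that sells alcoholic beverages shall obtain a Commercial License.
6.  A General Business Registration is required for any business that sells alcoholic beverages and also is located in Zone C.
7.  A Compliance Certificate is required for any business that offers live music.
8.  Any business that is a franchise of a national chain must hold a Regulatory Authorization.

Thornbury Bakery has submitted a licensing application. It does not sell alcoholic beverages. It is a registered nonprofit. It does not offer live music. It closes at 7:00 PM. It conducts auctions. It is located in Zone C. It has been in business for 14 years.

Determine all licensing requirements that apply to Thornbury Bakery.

None

1. is located in Zone C (not: is located in Zone B) → Municipal Permit not required.
2. is a registered nonprofit (not: is a worker-owned cooperative) → Commercial Authorization not required.
3. is a registered nonprofit (not: is a worker-owned cooperative) → Cooperative Authorization not required.
4. is a registered nonprofit; is located in Zone C (not: is located in Zone A) → Annual Certificate not required.
5. does not sell alcoholic beverages → Commercial License not required.
6. does not sell alcoholic beverages; is located in Zone C → General Business Registration not required.
7. does not offer live music → Compliance Certificate not required.
8. is a registered nonprofit (not: is a franchise of a national chain) → Regulatory Authorization not required.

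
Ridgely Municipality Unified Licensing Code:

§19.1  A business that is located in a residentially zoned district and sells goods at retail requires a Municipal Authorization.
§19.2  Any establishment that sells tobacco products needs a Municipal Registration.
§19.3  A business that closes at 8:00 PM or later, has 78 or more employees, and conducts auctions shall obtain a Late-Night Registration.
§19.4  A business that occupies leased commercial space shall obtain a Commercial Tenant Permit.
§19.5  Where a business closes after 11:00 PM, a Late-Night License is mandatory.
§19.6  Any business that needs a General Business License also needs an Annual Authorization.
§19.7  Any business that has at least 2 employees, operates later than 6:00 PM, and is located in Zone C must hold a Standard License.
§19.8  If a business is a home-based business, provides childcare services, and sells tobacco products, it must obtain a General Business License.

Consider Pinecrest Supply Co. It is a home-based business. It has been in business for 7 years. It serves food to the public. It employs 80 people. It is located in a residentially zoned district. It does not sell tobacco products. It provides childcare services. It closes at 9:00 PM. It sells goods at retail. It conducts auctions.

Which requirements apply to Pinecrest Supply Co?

Late-Night Registration, Municipal Authorization

§19.1 is located in a residentially zoned district; sells goods at retail → Municipal Authorization required.
§19.2 does not sell tobacco products → Municipal Registration not required.
§19.3 closes 9:00 PM, after 8:00 PM; employees 80 ≥ 78; conducts auctions → Late-Night Registration required.
§19.4 is a home-based business (not: occupies leased commercial space) → Commercial Tenant Permit not required.
§19.5 closes 9:00 PM, at/before 11:00 PM → Late-Night License not required.
§19.6 General Business License is not required → no effect.
§19.7 employees 80 ≥ 2; closes 9:00 PM, after 6:00 PM; is located in a residentially zoned district (not: is located in Zone C) → Standard License not required.
§19.8 is a home-based business; provides childcare services; does not sell tobacco products → General Business License not required.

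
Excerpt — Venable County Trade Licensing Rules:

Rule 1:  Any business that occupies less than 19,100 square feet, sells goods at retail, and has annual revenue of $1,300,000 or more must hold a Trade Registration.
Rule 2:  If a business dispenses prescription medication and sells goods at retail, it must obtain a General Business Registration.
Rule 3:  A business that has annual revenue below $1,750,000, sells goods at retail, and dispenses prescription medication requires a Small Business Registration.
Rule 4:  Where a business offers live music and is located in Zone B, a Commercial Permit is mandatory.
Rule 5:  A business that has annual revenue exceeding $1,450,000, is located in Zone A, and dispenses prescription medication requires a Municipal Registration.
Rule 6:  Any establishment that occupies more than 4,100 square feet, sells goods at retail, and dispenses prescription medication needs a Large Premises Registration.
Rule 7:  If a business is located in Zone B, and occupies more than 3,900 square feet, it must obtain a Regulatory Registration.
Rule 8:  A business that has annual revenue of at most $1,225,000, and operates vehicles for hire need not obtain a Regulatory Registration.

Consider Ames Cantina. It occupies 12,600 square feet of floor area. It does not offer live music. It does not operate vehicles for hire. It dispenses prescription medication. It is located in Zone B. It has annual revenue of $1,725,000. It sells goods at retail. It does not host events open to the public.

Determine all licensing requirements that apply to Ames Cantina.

Rule 1: floor area 12,600 square feet < 19,100 square feet; sells goods at retail; revenue $1,725,000 ≥ $1,300,000 → Trade Registration required.
Rule 2: dispenses prescription medication; sells goods at retail → General Business Registration required.
Rule 3: revenue $1,725,000 < $1,750,000; sells goods at retail; dispenses prescription medication → Small Business Registration required.
Rule 4: does not offer live music; is located in Zone B → Commercial Permit not required.
Rule 5: revenue $1,725,000 > $1,450,000; is located in Zone B (not: is located in Zone A); dispenses prescription medication → Municipal Registration not required.
Rule 6: floor area 12,600 square feet > 4,100 square feet; sells goods at retail; dispenses prescription medication → Large Premises Registration required.
Rule 7: is located in Zone B; floor area 12,600 square feet > 3,900 square feet → Regulatory Registration required.
Rule 8: revenue $1,725,000 > $1,225,000; does not operate vehicles for hire → Regulatory Registration exemption does not apply.

General Business Registration, Large Premises Registration, Regulatory Registration, Small Business Registration, Trade Registration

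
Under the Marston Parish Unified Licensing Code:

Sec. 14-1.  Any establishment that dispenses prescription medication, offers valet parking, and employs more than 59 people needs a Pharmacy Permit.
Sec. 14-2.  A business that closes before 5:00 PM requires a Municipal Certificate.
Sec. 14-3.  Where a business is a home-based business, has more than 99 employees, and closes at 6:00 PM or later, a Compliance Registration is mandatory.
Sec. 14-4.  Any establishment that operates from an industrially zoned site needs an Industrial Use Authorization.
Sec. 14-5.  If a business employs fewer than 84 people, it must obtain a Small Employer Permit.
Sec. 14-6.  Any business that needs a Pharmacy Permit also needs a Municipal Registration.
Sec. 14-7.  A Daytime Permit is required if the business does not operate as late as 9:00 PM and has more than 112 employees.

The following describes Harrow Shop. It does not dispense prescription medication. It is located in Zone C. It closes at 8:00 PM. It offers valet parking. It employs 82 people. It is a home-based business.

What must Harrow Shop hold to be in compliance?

Sec. 14-1. does not dispense prescription medication; offers valet parking; employees 82 > 59 → Pharmacy Permit not required.
Sec. 14-2. closes 8:00 PM, after 5:00 PM → Municipal Certificate not required.
Sec. 14-3. is a home-based business; employees 82 ≤ 99; closes 8:00 PM, after 6:00 PM → Compliance Registration not required.
Sec. 14-4. is a home-based business (not: operates from an industrially zoned site) → Industrial Use Authorization not required.
Sec. 14-5. employees 82 < 84 → Small Employer Permit required.
Sec. 14-6. Pharmacy Permit is not required → no effect.
Sec. 14-7. closes 8:00 PM, at/before 9:00 PM; employees 82 ≤ 112 → Daytime Permit not required.

Small Employer Permit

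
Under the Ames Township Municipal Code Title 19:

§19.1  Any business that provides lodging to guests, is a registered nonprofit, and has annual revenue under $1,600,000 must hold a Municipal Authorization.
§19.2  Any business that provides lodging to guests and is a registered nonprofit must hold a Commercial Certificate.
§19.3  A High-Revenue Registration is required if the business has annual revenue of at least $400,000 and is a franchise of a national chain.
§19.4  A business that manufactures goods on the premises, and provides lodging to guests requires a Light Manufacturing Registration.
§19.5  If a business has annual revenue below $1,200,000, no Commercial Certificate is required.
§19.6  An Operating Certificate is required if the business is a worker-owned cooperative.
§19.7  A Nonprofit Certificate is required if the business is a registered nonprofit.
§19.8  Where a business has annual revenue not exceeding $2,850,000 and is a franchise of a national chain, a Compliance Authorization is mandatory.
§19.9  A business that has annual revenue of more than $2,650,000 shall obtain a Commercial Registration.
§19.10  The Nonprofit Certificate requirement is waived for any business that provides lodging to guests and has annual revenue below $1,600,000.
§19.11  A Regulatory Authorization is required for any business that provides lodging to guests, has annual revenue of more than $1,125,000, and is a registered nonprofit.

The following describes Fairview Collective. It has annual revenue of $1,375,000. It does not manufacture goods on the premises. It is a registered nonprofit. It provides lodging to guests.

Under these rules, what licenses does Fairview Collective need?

Commercial Certificate, Municipal Authorization, Regulatory Authorization

§19.1 provides lodging to guests; is a registered nonprofit; revenue $1,375,000 < $1,600,000 → Municipal Authorization required.
§19.2 provides lodging to guests; is a registered nonprofit → Commercial Certificate required.
§19.3 revenue $1,375,000 ≥ $400,000; is a registered nonprofit (not: is a franchise of a national chain) → High-Revenue Registration not required.
§19.4 does not manufacture goods on the premises; provides lodging to guests → Light Manufacturing Registration not required.
§19.5 revenue $1,375,000 ≥ $1,200,000 → Commercial Certificate exemption does not apply.
§19.6 is a registered nonprofit (not: is a worker-owned cooperative) → Operating Certificate not required.
§19.7 is a registered nonprofit → Nonprofit Certificate required.
§19.8 revenue $1,375,000 ≤ $2,850,000; is a registered nonprofit (not: is a franchise of a national chain) → Compliance Authorization not required.
§19.9 revenue $1,375,000 ≤ $2,650,000 → Commercial Registration not required.
§19.10 provides lodging to guests; revenue $1,375,000 < $1,600,000 → exempt from Nonprofit Certificate.
§19.11 provides lodging to guests; revenue $1,375,000 > $1,125,000; is a registered nonprofit → Regulatory Authorization required.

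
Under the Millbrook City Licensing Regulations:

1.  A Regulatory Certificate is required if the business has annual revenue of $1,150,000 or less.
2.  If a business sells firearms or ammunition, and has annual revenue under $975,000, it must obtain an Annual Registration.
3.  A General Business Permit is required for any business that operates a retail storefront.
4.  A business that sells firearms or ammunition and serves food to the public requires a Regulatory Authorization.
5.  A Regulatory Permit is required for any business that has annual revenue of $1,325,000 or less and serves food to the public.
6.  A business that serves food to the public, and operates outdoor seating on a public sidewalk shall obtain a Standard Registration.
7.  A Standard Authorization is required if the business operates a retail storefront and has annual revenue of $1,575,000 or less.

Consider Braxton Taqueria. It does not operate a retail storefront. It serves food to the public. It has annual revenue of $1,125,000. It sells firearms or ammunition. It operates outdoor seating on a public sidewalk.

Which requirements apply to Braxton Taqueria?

Regulatory Authorization, Regulatory Certificate, Regulatory Permit, Standard Registration

1. revenue $1,125,000 ≤ $1,150,000 → Regulatory Certificate required.
2. sells firearms or ammunition; revenue $1,125,000 ≥ $975,000 → Annual Registration not required.
3. does not operate a retail storefront → General Business Permit not required.
4. sells firearms or ammunition; serves food to the public → Regulatory Authorization required.
5. revenue $1,125,000 ≤ $1,325,000; serves food to the public → Regulatory Permit required.
6. serves food to the public; operates outdoor seating on a public sidewalk → Standard Registration required.
7. does not operate a retail storefront; revenue $1,125,000 ≤ $1,575,000 → Standard Authorization not required.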